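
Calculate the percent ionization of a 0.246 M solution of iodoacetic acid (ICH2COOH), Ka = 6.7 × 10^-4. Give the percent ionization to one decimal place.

ICH2COOH ⇌ ICH2COO- + H+; let x = [H+] at equilibrium.
Solve x² + 0.00067x − 0.000165 = 0 → x = 1.25 × 10^-2 M
% ionization = x/C₀ × 100% = 1.25 × 10^-2/0.246 × 100% = 5.1%

5.1%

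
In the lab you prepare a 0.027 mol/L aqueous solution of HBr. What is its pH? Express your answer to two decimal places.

HBr is a strong acid and dissociates completely, so [H+] = 0.027 M.
pH = -log(0.027) = 1.57

pH = 1.57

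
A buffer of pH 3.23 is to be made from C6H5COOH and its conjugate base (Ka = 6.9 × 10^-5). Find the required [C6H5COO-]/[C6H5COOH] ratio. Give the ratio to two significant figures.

ratio = 0.12

pKa = -log(6.9 × 10^-5) = 4.161
pH = pKa + log(r) ⇒ log(r) = 3.23 − 4.161 = -0.931
r = [C6H5COO-]/[C6H5COOH] = 10^(-0.931) = 0.117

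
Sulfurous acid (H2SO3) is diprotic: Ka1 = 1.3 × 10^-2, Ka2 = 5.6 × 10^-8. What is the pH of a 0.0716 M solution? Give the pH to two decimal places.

pH = 1.61

Ka1 ≫ Ka2, so treat the first dissociation as the only significant source of H+.
Ka1 = x²/(0.0716 − x) = 1.3 × 10^-2
Solving the quadratic: x = (−Ka1 + √(Ka1² + 4·Ka1·C₀))/2 = 2.47 × 10^-2 M
pH = −log(2.47 × 10^-2) = 1.61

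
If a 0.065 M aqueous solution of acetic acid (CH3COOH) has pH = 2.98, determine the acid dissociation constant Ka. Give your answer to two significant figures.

Ka = 1.7 × 10^-5

[H+] = 10^(-2.98) = 1.05 × 10^-3 M
At equilibrium [HA] = 0.065 − 1.05 × 10^-3 = 6.40 × 10^-2 M
Ka = [H+][A-]/[HA] = (1.05 × 10^-3)² / 6.40 × 10^-2 = 1.7 × 10^-5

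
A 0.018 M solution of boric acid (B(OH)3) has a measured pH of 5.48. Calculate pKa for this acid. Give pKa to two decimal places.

pKa = 9.22

[H+] = 10^(-5.48) = 3.31 × 10^-6 M
At equilibrium [HA] = 0.018 − 3.31 × 10^-6 = 1.80 × 10^-2 M
Ka = [H+][A-]/[HA] = (3.31 × 10^-6)² / 1.80 × 10^-2 = 6.09 × 10^-10
pKa = -log(6.09 × 10^-10) = 9.22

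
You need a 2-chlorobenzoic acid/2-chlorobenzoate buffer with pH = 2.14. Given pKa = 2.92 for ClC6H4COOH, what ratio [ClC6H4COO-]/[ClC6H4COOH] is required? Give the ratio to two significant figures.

ratio = 0.17

pH = pKa + log(r) ⇒ log(r) = 2.14 − 2.92 = -0.78
r = [ClC6H4COO-]/[ClC6H4COOH] = 10^(-0.78) = 0.166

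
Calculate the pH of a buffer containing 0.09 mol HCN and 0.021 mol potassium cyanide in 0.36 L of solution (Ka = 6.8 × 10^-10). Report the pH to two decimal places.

pKa = −log(6.8 × 10^-10) = 9.167
Using pH = pKa + log([base]/[acid]) with [base]/[acid] = 0.021/0.09:
pH = 9.167 + (-0.632) = 8.54

pH = 8.54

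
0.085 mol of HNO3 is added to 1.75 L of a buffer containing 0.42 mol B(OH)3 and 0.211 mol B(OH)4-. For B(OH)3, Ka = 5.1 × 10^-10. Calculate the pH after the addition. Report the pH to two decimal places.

pH = 8.69

After neutralization: n(B(OH)3) = 0.505 mol, n(B(OH)4-) = 0.126 mol.
pKa = −log(5.1 × 10^-10) = 9.292
pH = pKa + log([A⁻]/[HA]) = 9.292 + log(0.126/0.505) = 9.292 -0.603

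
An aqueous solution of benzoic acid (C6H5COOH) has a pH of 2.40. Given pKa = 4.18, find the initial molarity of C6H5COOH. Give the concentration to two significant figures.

C₀ = 2.4 × 10^-1 M

[H+] = 10^(-2.40) = 3.98 × 10^-3 M = x
Ka = 10^(−4.18) = 6.61 × 10^-5
Ka = x²/(C₀ − x) ⇒ C₀ = x + x²/Ka
C₀ = 3.98 × 10^-3 + (3.98 × 10^-3)²/(6.61 × 10^-5) = 2.44 × 10^-1 M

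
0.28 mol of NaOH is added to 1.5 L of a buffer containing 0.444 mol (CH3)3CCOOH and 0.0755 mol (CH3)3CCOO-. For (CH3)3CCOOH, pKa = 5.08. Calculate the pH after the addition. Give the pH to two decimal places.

After neutralization: n((CH3)3CCOOH) = 0.164 mol, n((CH3)3CCOO-) = 0.356 mol.
pH = pKa + log(n_(CH3)3CCOO-/n_(CH3)3CCOOH) = 5.08 + log(0.356/0.164) = 5.08 + (+0.337)

pH = 5.42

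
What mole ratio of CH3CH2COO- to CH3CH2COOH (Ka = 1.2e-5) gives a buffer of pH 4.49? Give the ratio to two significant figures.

pKa = -log(1.2 × 10^-5) = 4.921
pH = pKa + log(r) ⇒ log(r) = 4.49 − 4.921 = -0.431
r = [CH3CH2COO-]/[CH3CH2COOH] = 10^(-0.431) = 0.371

ratio = 0.37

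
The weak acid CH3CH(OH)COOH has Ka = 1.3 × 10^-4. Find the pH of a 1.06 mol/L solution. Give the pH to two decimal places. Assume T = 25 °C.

CH3CH(OH)COOH ⇌ CH3CH(OH)COO- + H+
From the ICE table, Ka = x²/(1.06 − x) = 1.3 × 10^-4.
Assume x ≪ 1.06: x ≈ √(1.3 × 10^-4 × 1.06) = 1.17 × 10^-2 M
Check: 1.1% ionized — well under 5%, approximation valid.
pH = −log(1.17 × 10^-2) = 1.93

pH = 1.93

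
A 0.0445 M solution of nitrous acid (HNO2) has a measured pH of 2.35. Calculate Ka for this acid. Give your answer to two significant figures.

[H+] = 10^(-2.35) = 4.47 × 10^-3 M
At equilibrium [HA] = 0.0445 − 4.47 × 10^-3 = 4.00 × 10^-2 M
Ka = [H+][A-]/[HA] = (4.47 × 10^-3)² / 4.00 × 10^-2 = 5.0 × 10^-4

Ka = 5.0 × 10^-4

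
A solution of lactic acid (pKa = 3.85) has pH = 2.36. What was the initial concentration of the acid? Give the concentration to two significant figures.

[H+] = 10^(-2.36) = 4.37 × 10^-3 M = x
Ka = 10^(−3.85) = 1.41 × 10^-4
Ka = x²/(C₀ − x) ⇒ C₀ = x + x²/Ka
C₀ = 4.37 × 10^-3 + (4.37 × 10^-3)²/(1.41 × 10^-4) = 1.40 × 10^-1 M

C₀ = 1.4 × 10^-1 M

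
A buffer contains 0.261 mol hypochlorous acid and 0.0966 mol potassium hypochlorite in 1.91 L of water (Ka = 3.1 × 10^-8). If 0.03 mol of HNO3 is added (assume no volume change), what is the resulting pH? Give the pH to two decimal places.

After neutralization: n(HOCl) = 0.291 mol, n(OCl-) = 0.0666 mol.
pKa = −log(3.1 × 10^-8) = 7.509
pH = pKa + log(n_OCl-/n_HOCl) = 7.509 + log(0.0666/0.291) = 7.509 + (-0.640)

pH = 6.87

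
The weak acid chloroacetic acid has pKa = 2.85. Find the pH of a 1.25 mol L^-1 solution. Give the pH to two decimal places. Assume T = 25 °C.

ClCH2COOH ⇌ ClCH2COO- + H+
Ka = 10^(−2.85) = 1.41 × 10^-3
From the ICE table, Ka = x²/(1.25 − x) = 1.41 × 10^-3.
Assume x ≪ 1.25: x ≈ √(1.41 × 10^-3 × 1.25) = 4.20 × 10^-2 M
Check: 3.4% ionized — well under 5%, approximation valid.
pH = −log(4.20 × 10^-2) = 1.38

pH = 1.38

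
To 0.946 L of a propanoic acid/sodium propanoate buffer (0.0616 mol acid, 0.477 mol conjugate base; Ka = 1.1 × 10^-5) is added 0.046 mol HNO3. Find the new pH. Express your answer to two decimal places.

Added H+ converts CH3CH2COO- to CH3CH2COOH: CH3CH2COOH → 0.108 mol, CH3CH2COO- → 0.431 mol.
pKa = −log(1.1 × 10^-5) = 4.959
pH = pKa + log([A⁻]/[HA]) = 4.959 + log(0.431/0.108) = 4.959 +0.601

pH = 5.56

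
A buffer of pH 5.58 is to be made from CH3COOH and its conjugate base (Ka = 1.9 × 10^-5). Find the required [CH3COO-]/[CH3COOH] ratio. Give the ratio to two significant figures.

pKa = -log(1.9 × 10^-5) = 4.721
pH = pKa + log(r) ⇒ log(r) = 5.58 − 4.721 = +0.859
r = [CH3COO-]/[CH3COOH] = 10^(+0.859) = 7.23

ratio = 7.2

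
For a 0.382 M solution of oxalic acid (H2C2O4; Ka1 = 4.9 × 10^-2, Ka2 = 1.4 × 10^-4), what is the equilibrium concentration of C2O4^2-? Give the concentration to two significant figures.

1.4 × 10^-4 M

First ionization gives [H+] ≈ [HC2O4-] = 1.14 × 10^-1 M.
Second step: Ka2 = [H+][C2O4^2-]/[HC2O4-] ≈ [C2O4^2-] (since [H+] ≈ [HC2O4-]).
So [C2O4^2-] ≈ Ka2.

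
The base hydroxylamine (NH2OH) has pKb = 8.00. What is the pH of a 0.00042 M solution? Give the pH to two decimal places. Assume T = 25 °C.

pH = 8.31

NH2OH + H2O ⇌ NH3OH+ + OH-
Kb = 10^(−8.00) = 1.00 × 10^-8
From the ICE table, Kb = x²/(0.00042 − x) = 1.00 × 10^-8.
Neglecting x in the denominator: x = √(1.00 × 10^-8 × 0.00042) = 2.05 × 10^-6 M
pOH = 5.69, so pH = 14.00 − pOH = 8.31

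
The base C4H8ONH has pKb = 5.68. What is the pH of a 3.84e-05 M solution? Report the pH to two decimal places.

pH = 8.90

C4H8ONH + H2O ⇌ C4H8ONH2+ + OH-
Kb = 10^(−5.68) = 2.09 × 10^-6
Kb = [OH-]²/(3.84e-05 − [OH-]) = 2.09 × 10^-6
[OH-] is not negligible relative to C₀; solve [OH-]² + 2.09e-06·[OH-] − 8.03e-11 = 0.
[OH-] = [−2.09e-06 + √(2.09e-06² + 3.21e-10)]/2 = 7.97 × 10^-6 M
pOH = −log(7.97 × 10^-6) = 5.10; pH = 14.00 − 5.10 = 8.90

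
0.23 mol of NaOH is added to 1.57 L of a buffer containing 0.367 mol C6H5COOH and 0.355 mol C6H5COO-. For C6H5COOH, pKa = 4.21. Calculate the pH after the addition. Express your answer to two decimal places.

pH = 4.84

OH- converts C6H5COOH to C6H5COO-: C6H5COOH → 0.137 mol, C6H5COO- → 0.585 mol.
pH = pKa + log([A⁻]/[HA]) = 4.21 + log(0.585/0.137) = 4.21 +0.630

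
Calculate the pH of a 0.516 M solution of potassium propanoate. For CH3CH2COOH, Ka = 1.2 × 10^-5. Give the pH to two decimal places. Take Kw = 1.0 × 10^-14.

pH = 9.32

CH3CH2COO- is the conjugate base of the weak acid CH3CH2COOH.
Kb = Kw/Ka = 1.0×10^-14 / 1.2 × 10^-5 = 8.33 × 10^-10
From the ICE table, Kb = x²/(0.516 − x) = 8.33 × 10^-10.
Since Kb ≪ C₀, x ≈ √(Kb·C₀) = 2.07 × 10^-5 M.
Check: 0.004% ionized — well under 5%, approximation valid.
pOH = −log(2.07 × 10^-5) = 4.68; pH = 14.00 − 4.68 = 9.32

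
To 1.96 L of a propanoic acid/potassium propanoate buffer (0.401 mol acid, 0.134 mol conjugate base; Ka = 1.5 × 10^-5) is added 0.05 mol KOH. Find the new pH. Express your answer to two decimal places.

After neutralization: n(CH3CH2COOH) = 0.351 mol, n(CH3CH2COO-) = 0.184 mol.
pKa = −log(1.5 × 10^-5) = 4.824
Henderson–Hasselbalch with mole ratio 0.184/0.351: pH = 4.824 + (-0.280)

pH = 4.54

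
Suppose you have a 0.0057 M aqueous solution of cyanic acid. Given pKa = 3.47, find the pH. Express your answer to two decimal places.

pH = 2.91

HOCN ⇌ OCN- + H+
Ka = 10^(−3.47) = 3.39 × 10^-4
From the ICE table, Ka = [H+]²/(0.0057 − [H+]) = 3.39 × 10^-4.
[H+] is not negligible relative to C₀; solve [H+]² + 0.000339·[H+] − 1.93e-06 = 0.
[H+] = (−Ka + √(Ka² + 4·Ka·C₀))/2 = 1.23 × 10^-3 M
pH = −log(1.23 × 10^-3) = 2.91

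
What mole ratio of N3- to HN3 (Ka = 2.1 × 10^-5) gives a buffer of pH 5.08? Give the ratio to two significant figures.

ratio = 2.5

pKa = -log(2.1 × 10^-5) = 4.678
pH = pKa + log(r) ⇒ log(r) = 5.08 − 4.678 = +0.402
r = [N3-]/[HN3] = 10^(+0.402) = 2.52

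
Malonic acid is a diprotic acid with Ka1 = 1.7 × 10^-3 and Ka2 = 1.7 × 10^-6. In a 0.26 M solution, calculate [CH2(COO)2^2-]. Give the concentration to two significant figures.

First ionization gives [H+] ≈ [CH2(COOH)COO-] = 2.02 × 10^-2 M.
Second step: Ka2 = [H+][CH2(COO)2^2-]/[CH2(COOH)COO-] ≈ [CH2(COO)2^2-] (since [H+] ≈ [CH2(COOH)COO-]).
So [CH2(COO)2^2-] ≈ Ka2.

1.7 × 10^-6 M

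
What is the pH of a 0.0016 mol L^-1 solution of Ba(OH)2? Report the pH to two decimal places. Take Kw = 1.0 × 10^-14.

Ba(OH)2 is a strong base (each formula unit releases 2 OH-); [OH-] = 0.0032 M.
pOH = -log(0.0032) = 2.49
pH = 14.00 - 2.49 = 11.51

pH = 11.51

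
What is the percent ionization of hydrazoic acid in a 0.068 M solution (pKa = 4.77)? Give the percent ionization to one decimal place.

1.6%

HN3 ⇌ N3- + H+; let x = [H+] at equilibrium.
Ka = 10^(−4.77) = 1.70 × 10^-5
x ≈ √(Ka·C₀) = √(1.70 × 10^-5 × 0.068) = 1.08 × 10^-3 M
Fraction ionized = 1.08 × 10^-3 / 0.068 = 0.0159 → 1.6%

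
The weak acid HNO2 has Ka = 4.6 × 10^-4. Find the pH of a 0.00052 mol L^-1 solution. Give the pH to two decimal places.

HNO2 ⇌ NO2- + H+
Ka = x²/(0.00052 − x) = 4.6 × 10^-4
The 5% rule fails; solving x² + Ka·x − Ka·C₀ = 0 exactly:
x = (−Ka + √(Ka² + 4·Ka·C₀))/2 = 3.10 × 10^-4 M
pH = −log(3.10 × 10^-4) = 3.51

pH = 3.51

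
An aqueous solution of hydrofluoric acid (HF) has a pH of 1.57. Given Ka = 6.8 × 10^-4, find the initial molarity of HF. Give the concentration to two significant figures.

[H+] = 10^(-1.57) = 2.69 × 10^-2 M = x
Ka = x²/(C₀ − x) ⇒ C₀ = x + x²/Ka
C₀ = 2.69 × 10^-2 + (2.69 × 10^-2)²/(6.8 × 10^-4) = 1.09 M

C₀ = 1.1 M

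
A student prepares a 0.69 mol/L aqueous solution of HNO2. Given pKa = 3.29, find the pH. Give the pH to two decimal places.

HNO2 ⇌ NO2- + H+
Ka = 10^(−3.29) = 5.13 × 10^-4
From the ICE table, Ka = x²/(0.69 − x) = 5.13 × 10^-4.
Assume x ≪ 0.69: x ≈ √(5.13 × 10^-4 × 0.69) = 1.88 × 10^-2 M
Check: 2.7% ionized — well under 5%, approximation valid.
pH = −log[H+] = −log(1.88 × 10^-2) = 1.73

pH = 1.73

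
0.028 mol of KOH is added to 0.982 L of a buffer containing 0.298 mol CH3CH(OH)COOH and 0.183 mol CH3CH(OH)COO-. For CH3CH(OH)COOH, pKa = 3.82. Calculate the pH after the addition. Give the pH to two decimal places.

After neutralization: n(CH3CH(OH)COOH) = 0.27 mol, n(CH3CH(OH)COO-) = 0.211 mol.
pH = pKa + log(n_CH3CH(OH)COO-/n_CH3CH(OH)COOH) = 3.82 + log(0.211/0.27) = 3.82 + (-0.107)

pH = 3.71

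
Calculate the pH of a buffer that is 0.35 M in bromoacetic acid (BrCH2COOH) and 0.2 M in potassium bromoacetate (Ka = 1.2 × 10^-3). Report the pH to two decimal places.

pKa = −log(1.2 × 10^-3) = 2.921
pH = pKa + log([A⁻]/[HA]) = 2.921 + log(0.2/0.35)
pH = 2.921 + (-0.243) = 2.68

pH = 2.68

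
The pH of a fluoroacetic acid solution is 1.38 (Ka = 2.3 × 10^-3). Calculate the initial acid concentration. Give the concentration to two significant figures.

[H+] = 10^(-1.38) = 4.17 × 10^-2 M = x
Ka = x²/(C₀ − x) ⇒ C₀ = x + x²/Ka
C₀ = 4.17 × 10^-2 + (4.17 × 10^-2)²/(2.3 × 10^-3) = 7.98 × 10^-1 M

C₀ = 8.0 × 10^-1 M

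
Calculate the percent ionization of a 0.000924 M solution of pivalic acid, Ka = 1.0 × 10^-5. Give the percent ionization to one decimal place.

(CH3)3CCOOH ⇌ (CH3)3CCOO- + H+; let x = [H+] at equilibrium.
Solve x² + 1e-05x − 9.24e-09 = 0 → x = 9.13 × 10^-5 M
% ionization = x/C₀ × 100% = 9.13 × 10^-5/0.000924 × 100% = 9.9%

9.9%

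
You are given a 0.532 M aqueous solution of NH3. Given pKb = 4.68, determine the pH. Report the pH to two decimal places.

pH = 11.52

NH3 + H2O ⇌ NH4+ + OH-
Kb = 10^(−4.68) = 2.09 × 10^-5
Let x = [OH-] at equilibrium. Kb = x²/(0.532 − x).
Assume x ≪ 0.532: x ≈ √(2.09 × 10^-5 × 0.532) = 3.33 × 10^-3 M
pOH = 2.48, so pH = 14.00 − pOH = 11.52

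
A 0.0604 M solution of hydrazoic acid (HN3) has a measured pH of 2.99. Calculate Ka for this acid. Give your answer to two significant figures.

Ka = 1.8 × 10^-5

[H+] = 10^(-2.99) = 1.02 × 10^-3 M
At equilibrium [HA] = 0.0604 − 1.02 × 10^-3 = 5.94 × 10^-2 M
Ka = [H+][A-]/[HA] = (1.02 × 10^-3)² / 5.94 × 10^-2 = 1.8 × 10^-5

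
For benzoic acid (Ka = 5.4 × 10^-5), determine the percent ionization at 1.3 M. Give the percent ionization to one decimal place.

0.6%

C6H5COOH ⇌ C6H5COO- + H+; let x = [H+] at equilibrium.
x ≈ √(Ka·C₀) = √(5.4 × 10^-5 × 1.3) = 8.38 × 10^-3 M
% ionization = x/C₀ × 100% = 8.38 × 10^-3/1.3 × 100% = 0.6%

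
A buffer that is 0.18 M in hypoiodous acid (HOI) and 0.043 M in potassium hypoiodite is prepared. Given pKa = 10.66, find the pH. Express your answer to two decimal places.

Using pH = pKa + log([base]/[acid]) with [base]/[acid] = 0.043/0.18:
pH = 10.66 + (-0.622) = 10.04

pH = 10.04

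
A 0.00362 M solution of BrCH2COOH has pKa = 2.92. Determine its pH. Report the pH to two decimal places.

BrCH2COOH ⇌ BrCH2COO- + H+
Ka = 10^(−2.92) = 1.20 × 10^-3
From the ICE table, Ka = [H+]²/(0.00362 − [H+]) = 1.20 × 10^-3.
[H+] is not negligible relative to C₀; solve [H+]² + 0.0012·[H+] − 4.34e-06 = 0.
[H+] = (−Ka + √(Ka² + 4·Ka·C₀))/2 = 1.57 × 10^-3 M
pH = −log[H+] = −log(1.57 × 10^-3) = 2.80

pH = 2.80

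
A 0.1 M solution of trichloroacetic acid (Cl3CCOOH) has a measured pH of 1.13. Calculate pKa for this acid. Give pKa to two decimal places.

pKa = 0.67

[H+] = 10^(-1.13) = 7.41 × 10^-2 M
At equilibrium [HA] = 0.1 − 7.41 × 10^-2 = 2.59 × 10^-2 M
Ka = [H+][A-]/[HA] = (7.41 × 10^-2)² / 2.59 × 10^-2 = 2.12 × 10^-1
pKa = -log(2.12 × 10^-1) = 0.67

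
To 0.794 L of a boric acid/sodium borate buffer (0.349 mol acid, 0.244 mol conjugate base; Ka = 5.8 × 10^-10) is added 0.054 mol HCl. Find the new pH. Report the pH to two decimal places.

pH = 8.91

After neutralization: n(B(OH)3) = 0.403 mol, n(B(OH)4-) = 0.19 mol.
pKa = −log(5.8 × 10^-10) = 9.237
pH = pKa + log(n_B(OH)4-/n_B(OH)3) = 9.237 + log(0.19/0.403) = 9.237 + (-0.327)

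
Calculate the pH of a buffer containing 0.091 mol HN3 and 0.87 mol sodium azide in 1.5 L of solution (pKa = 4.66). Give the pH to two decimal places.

pH = 5.64

Henderson–Hasselbalch: pH = pKa + log([N3-]/[HN3]) = 4.66 + log(0.87/0.091)
pH = 4.66 + (+0.980) = 5.64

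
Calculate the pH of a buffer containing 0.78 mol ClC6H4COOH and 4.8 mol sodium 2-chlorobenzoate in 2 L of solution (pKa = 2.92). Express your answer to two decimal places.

pH = 3.71

Using pH = pKa + log([base]/[acid]) with [base]/[acid] = 4.8/0.78:
pH = 2.92 + (+0.789) = 3.71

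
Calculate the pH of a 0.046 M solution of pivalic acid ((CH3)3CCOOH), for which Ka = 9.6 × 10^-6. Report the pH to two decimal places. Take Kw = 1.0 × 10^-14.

(CH3)3CCOOH ⇌ (CH3)3CCOO- + H+
From the ICE table, Ka = x²/(0.046 − x) = 9.6 × 10^-6.
Neglecting x in the denominator: x = √(9.6 × 10^-6 × 0.046) = 6.65 × 10^-4 M
(x/C₀ = 1.4% < 5%, so the approximation holds.)
pH = −log[H+] = −log(6.65 × 10^-4) = 3.18

pH = 3.18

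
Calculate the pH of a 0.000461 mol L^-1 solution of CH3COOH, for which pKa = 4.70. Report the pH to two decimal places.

pH = 4.06

CH3COOH ⇌ CH3COO- + H+
Ka = 10^(−4.70) = 2.00 × 10^-5
From the ICE table, Ka = [H+]²/(0.000461 − [H+]) = 2.00 × 10^-5.
The 5% rule fails; solving [H+]² + Ka·[H+] − Ka·C₀ = 0 exactly:
[H+] = (−Ka + √(Ka² + 4·Ka·C₀))/2 = 8.65 × 10^-5 M
pH = −log(8.65 × 10^-5) = 4.06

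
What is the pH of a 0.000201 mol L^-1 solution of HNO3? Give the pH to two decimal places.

HNO3 is a strong acid and dissociates completely, so [H+] = 0.000201 M.
pH = -log(0.000201) = 3.70

pH = 3.70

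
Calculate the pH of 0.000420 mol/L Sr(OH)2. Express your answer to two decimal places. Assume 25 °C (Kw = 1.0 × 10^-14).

Sr(OH)2 is a strong base (each formula unit releases 2 OH-); [OH-] = 0.00084 M.
pOH = -log(0.00084) = 3.08
pH = 14.00 - 3.08 = 10.92

pH = 10.92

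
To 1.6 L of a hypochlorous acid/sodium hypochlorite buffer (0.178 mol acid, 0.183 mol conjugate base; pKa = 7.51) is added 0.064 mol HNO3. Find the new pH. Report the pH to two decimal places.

pH = 7.20

Added H+ converts OCl- to HOCl: HOCl → 0.242 mol, OCl- → 0.119 mol.
Henderson–Hasselbalch with mole ratio 0.119/0.242: pH = 7.51 + (-0.308)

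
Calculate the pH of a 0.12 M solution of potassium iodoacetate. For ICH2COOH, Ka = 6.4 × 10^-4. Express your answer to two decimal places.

pH = 8.14

ICH2COO- is the conjugate base of the weak acid ICH2COOH.
Kb = Kw/Ka = 1.0×10^-14 / 6.4 × 10^-4 = 1.56 × 10^-11
Kb = [OH-]²/(0.12 − [OH-]) = 1.56 × 10^-11
Neglecting [OH-] in the denominator: [OH-] = √(1.56 × 10^-11 × 0.12) = 1.37 × 10^-6 M
Check: 0.0011% ionized — well under 5%, approximation valid.
pOH = 5.86, so pH = 14.00 − pOH = 8.14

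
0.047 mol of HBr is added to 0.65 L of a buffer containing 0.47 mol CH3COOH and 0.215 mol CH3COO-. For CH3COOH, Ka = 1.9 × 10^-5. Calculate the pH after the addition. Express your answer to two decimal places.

pH = 4.23

Added H+ converts CH3COO- to CH3COOH: CH3COOH → 0.517 mol, CH3COO- → 0.168 mol.
pKa = −log(1.9 × 10^-5) = 4.721
Henderson–Hasselbalch with mole ratio 0.168/0.517: pH = 4.721 + (-0.488)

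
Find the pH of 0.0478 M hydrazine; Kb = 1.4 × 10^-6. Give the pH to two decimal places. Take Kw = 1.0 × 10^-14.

N2H4 + H2O ⇌ N2H5+ + OH-
From the ICE table, Kb = x²/(0.0478 − x) = 1.4 × 10^-6.
Since Kb ≪ C₀, x ≈ √(Kb·C₀) = 2.59 × 10^-4 M.
Check: 0.54% ionized — well under 5%, approximation valid.
pOH = 3.59, so pH = 14.00 − pOH = 10.41

pH = 10.41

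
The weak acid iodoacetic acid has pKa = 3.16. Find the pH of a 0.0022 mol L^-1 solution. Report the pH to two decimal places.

pH = 3.03

ICH2COOH ⇌ ICH2COO- + H+
Ka = 10^(−3.16) = 6.92 × 10^-4
From the ICE table, Ka = x²/(0.0022 − x) = 6.92 × 10^-4.
Here C₀/Ka ≈ 3.18, so the small-x approximation fails. Use the quadratic:
x = [−0.000692 + √(0.000692² + 6.09e-06)]/2 = 9.35 × 10^-4 M
pH = −log[H+] = −log(9.35 × 10^-4) = 3.03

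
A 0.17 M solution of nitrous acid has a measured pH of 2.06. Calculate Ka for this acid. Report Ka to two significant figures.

[H+] = 10^(-2.06) = 8.71 × 10^-3 M
At equilibrium [HA] = 0.17 − 8.71 × 10^-3 = 1.61 × 10^-1 M
Ka = [H+][A-]/[HA] = (8.71 × 10^-3)² / 1.61 × 10^-1 = 4.7 × 10^-4

Ka = 4.7 × 10^-4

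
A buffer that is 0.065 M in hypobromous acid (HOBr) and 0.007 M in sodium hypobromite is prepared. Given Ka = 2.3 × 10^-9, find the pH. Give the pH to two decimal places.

pKa = −log(2.3 × 10^-9) = 8.638
pH = pKa + log([A⁻]/[HA]) = 8.638 + log(0.007/0.065)
pH = 8.638 + (-0.968) = 7.67

pH = 7.67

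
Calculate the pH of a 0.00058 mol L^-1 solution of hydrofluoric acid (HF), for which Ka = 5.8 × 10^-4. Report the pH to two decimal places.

pH = 3.45

HF ⇌ F- + H+
Let x = [H+] at equilibrium. Ka = x²/(0.00058 − x).
The 5% rule fails; solving x² + Ka·x − Ka·C₀ = 0 exactly:
x = [−0.00058 + √(0.00058² + 1.35e-06)]/2 = 3.58 × 10^-4 M
pH = −log[H+] = −log(3.58 × 10^-4) = 3.45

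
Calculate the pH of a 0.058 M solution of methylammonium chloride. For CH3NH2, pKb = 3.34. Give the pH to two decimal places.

pH = 5.95

CH3NH3+ is the conjugate acid of the weak base CH3NH2.
Kb = 10^(−3.34) = 4.57 × 10^-4
Ka = Kw/Kb = 1.0×10^-14 / 4.57 × 10^-4 = 2.19 × 10^-11
Ka = x²/(0.058 − x) = 2.19 × 10^-11
Assume x ≪ 0.058: x ≈ √(2.19 × 10^-11 × 0.058) = 1.13 × 10^-6 M
pH = −log(1.13 × 10^-6) = 5.95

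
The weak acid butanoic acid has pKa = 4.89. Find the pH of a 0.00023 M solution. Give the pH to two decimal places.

CH3(CH2)2COOH ⇌ CH3(CH2)2COO- + H+
Ka = 10^(−4.89) = 1.29 × 10^-5
Let x = [H+] at equilibrium. Ka = x²/(0.00023 − x).
The 5% rule fails; solving x² + Ka·x − Ka·C₀ = 0 exactly:
x = [−1.29e-05 + √(1.29e-05² + 1.19e-08)]/2 = 4.84 × 10^-5 M
pH = −log(4.84 × 10^-5) = 4.32

pH = 4.32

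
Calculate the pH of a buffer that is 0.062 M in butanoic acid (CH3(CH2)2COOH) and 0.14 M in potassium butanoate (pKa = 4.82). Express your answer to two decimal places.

pH = 5.17

Henderson–Hasselbalch: pH = pKa + log([CH3(CH2)2COO-]/[CH3(CH2)2COOH]) = 4.82 + log(0.14/0.062)
pH = 4.82 + (+0.354) = 5.17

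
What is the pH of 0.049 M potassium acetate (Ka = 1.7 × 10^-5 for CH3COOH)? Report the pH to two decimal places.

pH = 8.73

CH3COO- is the conjugate base of the weak acid CH3COOH.
Kb = Kw/Ka = 1.0×10^-14 / 1.7 × 10^-5 = 5.88 × 10^-10
Kb = x²/(0.049 − x) = 5.88 × 10^-10
Since Kb ≪ C₀, x ≈ √(Kb·C₀) = 5.37 × 10^-6 M.
Check: 0.011% ionized — well under 5%, approximation valid.
pOH = 5.27, so pH = 14.00 − pOH = 8.73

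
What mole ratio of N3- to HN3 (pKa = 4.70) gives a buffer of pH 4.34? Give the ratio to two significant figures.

pH = pKa + log(r) ⇒ log(r) = 4.34 − 4.70 = -0.36
r = [N3-]/[HN3] = 10^(-0.36) = 0.437

ratio = 0.44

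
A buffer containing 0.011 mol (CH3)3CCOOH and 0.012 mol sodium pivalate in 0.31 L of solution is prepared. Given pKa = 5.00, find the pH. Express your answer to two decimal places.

pH = pKa + log([A⁻]/[HA]) = 5.00 + log(0.012/0.011)
pH = 5.00 + (+0.038) = 5.04

pH = 5.04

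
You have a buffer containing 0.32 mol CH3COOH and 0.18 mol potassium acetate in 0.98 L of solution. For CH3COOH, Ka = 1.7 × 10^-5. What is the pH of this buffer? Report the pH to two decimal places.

pH = 4.52

pKa = −log(1.7 × 10^-5) = 4.770
Using pH = pKa + log([base]/[acid]) with [base]/[acid] = 0.18/0.32:
pH = 4.770 + (-0.250) = 4.52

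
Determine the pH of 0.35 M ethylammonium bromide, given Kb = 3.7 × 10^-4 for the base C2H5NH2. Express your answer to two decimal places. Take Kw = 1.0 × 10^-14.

pH = 5.51

C2H5NH3+ is the conjugate acid of the weak base C2H5NH2.
Ka = Kw/Kb = 1.0×10^-14 / 3.7 × 10^-4 = 2.70 × 10^-11
Let x = [H+] at equilibrium. Ka = x²/(0.35 − x).
Assume x ≪ 0.35: x ≈ √(2.70 × 10^-11 × 0.35) = 3.07 × 10^-6 M
(x/C₀ = 0.00088% < 5%, so the approximation holds.)
pH = −log[H+] = −log(3.07 × 10^-6) = 5.51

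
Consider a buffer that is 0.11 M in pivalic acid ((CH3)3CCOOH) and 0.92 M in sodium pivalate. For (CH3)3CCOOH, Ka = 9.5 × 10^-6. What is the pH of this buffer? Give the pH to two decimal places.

pKa = −log(9.5 × 10^-6) = 5.022
Using pH = pKa + log([base]/[acid]) with [base]/[acid] = 0.92/0.11:
pH = 5.022 + (+0.922) = 5.94

pH = 5.94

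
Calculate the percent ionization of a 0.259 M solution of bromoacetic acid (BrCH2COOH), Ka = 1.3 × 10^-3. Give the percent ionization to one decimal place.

BrCH2COOH ⇌ BrCH2COO- + H+; let x = [H+] at equilibrium.
Ka = x²/(C₀ − x); solving the quadratic gives x = 1.77 × 10^-2 M.
Fraction ionized = 1.77 × 10^-2 / 0.259 = 0.0683 → 6.8%

6.8%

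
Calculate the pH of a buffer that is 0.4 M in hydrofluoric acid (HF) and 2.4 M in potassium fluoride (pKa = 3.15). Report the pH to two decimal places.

pH = 3.93

pH = pKa + log([A⁻]/[HA]) = 3.15 + log(2.4/0.4)
pH = 3.15 + (+0.778) = 3.93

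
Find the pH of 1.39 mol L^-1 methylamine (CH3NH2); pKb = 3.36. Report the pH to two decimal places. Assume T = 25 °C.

pH = 12.39

CH3NH2 + H2O ⇌ CH3NH3+ + OH-
Kb = 10^(−3.36) = 4.37 × 10^-4
From the ICE table, Kb = [OH-]²/(1.39 − [OH-]) = 4.37 × 10^-4.
Neglecting [OH-] in the denominator: [OH-] = √(4.37 × 10^-4 × 1.39) = 2.46 × 10^-2 M
Check: 1.8% ionized — well under 5%, approximation valid.
pOH = 1.61, so pH = 14.00 − pOH = 12.39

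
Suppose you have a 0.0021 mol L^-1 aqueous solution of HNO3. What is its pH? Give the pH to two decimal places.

HNO3 is a strong acid and dissociates completely, so [H+] = 0.0021 M.
pH = -log(0.0021) = 2.68

pH = 2.68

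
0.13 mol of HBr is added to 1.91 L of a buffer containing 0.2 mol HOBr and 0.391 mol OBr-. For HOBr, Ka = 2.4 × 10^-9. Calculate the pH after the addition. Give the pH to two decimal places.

After neutralization: n(HOBr) = 0.33 mol, n(OBr-) = 0.261 mol.
pKa = −log(2.4 × 10^-9) = 8.620
pH = pKa + log([A⁻]/[HA]) = 8.620 + log(0.261/0.33) = 8.620 -0.102

pH = 8.52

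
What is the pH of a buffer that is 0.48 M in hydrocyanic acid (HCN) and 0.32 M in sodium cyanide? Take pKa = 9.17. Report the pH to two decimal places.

Henderson–Hasselbalch: pH = pKa + log([CN-]/[HCN]) = 9.17 + log(0.32/0.48)
pH = 9.17 + (-0.176) = 8.99

pH = 8.99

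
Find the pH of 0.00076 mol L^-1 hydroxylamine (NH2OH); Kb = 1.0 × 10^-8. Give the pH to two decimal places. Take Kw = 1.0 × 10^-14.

NH2OH + H2O ⇌ NH3OH+ + OH-
Kb = [OH-]²/(0.00076 − [OH-]) = 1.0 × 10^-8
Neglecting [OH-] in the denominator: [OH-] = √(1.0 × 10^-8 × 0.00076) = 2.76 × 10^-6 M
Check: 0.36% ionized — well under 5%, approximation valid.
pOH = 5.56, so pH = 14.00 − pOH = 8.44

pH = 8.44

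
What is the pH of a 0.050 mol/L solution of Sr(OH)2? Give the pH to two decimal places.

Sr(OH)2 is a strong base (each formula unit releases 2 OH-); [OH-] = 0.1 M.
pOH = -log(0.1) = 1.00
pH = 14.00 - 1.00 = 13.00

pH = 13.00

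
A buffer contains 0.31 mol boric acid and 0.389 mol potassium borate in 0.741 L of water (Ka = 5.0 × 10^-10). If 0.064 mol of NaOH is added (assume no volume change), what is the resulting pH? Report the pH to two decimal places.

After neutralization: n(B(OH)3) = 0.246 mol, n(B(OH)4-) = 0.453 mol.
pKa = −log(5.0 × 10^-10) = 9.301
pH = pKa + log(n_B(OH)4-/n_B(OH)3) = 9.301 + log(0.453/0.246) = 9.301 + (+0.265)

pH = 9.57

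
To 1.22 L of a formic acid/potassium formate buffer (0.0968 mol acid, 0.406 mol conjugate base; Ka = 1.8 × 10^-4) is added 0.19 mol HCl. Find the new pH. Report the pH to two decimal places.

pH = 3.62

After neutralization: n(HCOOH) = 0.287 mol, n(HCOO-) = 0.216 mol.
pKa = −log(1.8 × 10^-4) = 3.745
pH = pKa + log(n_HCOO-/n_HCOOH) = 3.745 + log(0.216/0.287) = 3.745 + (-0.123)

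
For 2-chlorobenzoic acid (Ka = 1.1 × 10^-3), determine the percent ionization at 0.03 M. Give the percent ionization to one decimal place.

17.4%

ClC6H4COOH ⇌ ClC6H4COO- + H+; let x = [H+] at equilibrium.
Ka = x²/(C₀ − x); solving the quadratic gives x = 5.22 × 10^-3 M.
% ionization = x/C₀ × 100% = 5.22 × 10^-3/0.03 × 100% = 17.4%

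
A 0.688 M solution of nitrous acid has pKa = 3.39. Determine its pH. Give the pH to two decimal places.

HNO2 ⇌ NO2- + H+
Ka = 10^(−3.39) = 4.07 × 10^-4
Ka = [H+]²/(0.688 − [H+]) = 4.07 × 10^-4
Neglecting [H+] in the denominator: [H+] = √(4.07 × 10^-4 × 0.688) = 1.67 × 10^-2 M
pH = −log(1.67 × 10^-2) = 1.78

pH = 1.78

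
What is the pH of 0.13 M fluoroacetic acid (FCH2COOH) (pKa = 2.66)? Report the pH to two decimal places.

pH = 1.80

FCH2COOH ⇌ FCH2COO- + H+
Ka = 10^(−2.66) = 2.19 × 10^-3
From the ICE table, Ka = x²/(0.13 − x) = 2.19 × 10^-3.
Here C₀/Ka ≈ 59.4, so the small-x approximation fails. Use the quadratic:
x = [−0.00219 + √(0.00219² + 0.00114)]/2 = 1.58 × 10^-2 M
pH = −log[H+] = −log(1.58 × 10^-2) = 1.80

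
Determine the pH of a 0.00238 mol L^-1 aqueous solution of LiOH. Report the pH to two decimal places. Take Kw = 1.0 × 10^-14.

pH = 11.38

LiOH is a strong base; [OH-] = 0.00238 M.
pOH = -log(0.00238) = 2.62
pH = 14.00 - 2.62 = 11.38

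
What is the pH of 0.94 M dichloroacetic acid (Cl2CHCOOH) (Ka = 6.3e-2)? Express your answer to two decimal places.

Cl2CHCOOH ⇌ Cl2CHCOO- + H+
Ka = x²/(0.94 − x) = 6.3 × 10^-2
The 5% rule fails; solving x² + Ka·x − Ka·C₀ = 0 exactly:
x = (−Ka + √(Ka² + 4·Ka·C₀))/2 = 2.14 × 10^-1 M
pH = −log[H+] = −log(2.14 × 10^-1) = 0.67

pH = 0.67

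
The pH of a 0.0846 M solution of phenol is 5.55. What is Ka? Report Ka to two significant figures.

Ka = 9.4 × 10^-11

[H+] = 10^(-5.55) = 2.82 × 10^-6 M
At equilibrium [HA] = 0.0846 − 2.82 × 10^-6 = 8.46 × 10^-2 M
Ka = [H+][A-]/[HA] = (2.82 × 10^-6)² / 8.46 × 10^-2 = 9.4 × 10^-11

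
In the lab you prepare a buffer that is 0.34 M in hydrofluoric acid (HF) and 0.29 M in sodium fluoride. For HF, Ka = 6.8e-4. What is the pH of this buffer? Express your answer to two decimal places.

pKa = −log(6.8 × 10^-4) = 3.167
pH = pKa + log([A⁻]/[HA]) = 3.167 + log(0.29/0.34)
pH = 3.167 + (-0.069) = 3.10

pH = 3.10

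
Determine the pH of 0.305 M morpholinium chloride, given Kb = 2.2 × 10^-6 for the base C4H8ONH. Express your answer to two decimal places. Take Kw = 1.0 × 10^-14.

pH = 4.43

C4H8ONH2+ is the conjugate acid of the weak base C4H8ONH.
Ka = Kw/Kb = 1.0×10^-14 / 2.2 × 10^-6 = 4.55 × 10^-9
Ka = [H+]²/(0.305 − [H+]) = 4.55 × 10^-9
Neglecting [H+] in the denominator: [H+] = √(4.55 × 10^-9 × 0.305) = 3.73 × 10^-5 M
pH = −log(3.73 × 10^-5) = 4.43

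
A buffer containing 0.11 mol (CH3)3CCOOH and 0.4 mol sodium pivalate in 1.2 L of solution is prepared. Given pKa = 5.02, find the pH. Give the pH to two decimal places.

pH = 5.58

pH = pKa + log([A⁻]/[HA]) = 5.02 + log(0.4/0.11)
pH = 5.02 + (+0.561) = 5.58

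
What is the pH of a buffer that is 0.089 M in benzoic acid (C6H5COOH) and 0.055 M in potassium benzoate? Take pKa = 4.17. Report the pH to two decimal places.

pH = 3.96

pH = pKa + log([A⁻]/[HA]) = 4.17 + log(0.055/0.089)
pH = 4.17 + (-0.209) = 3.96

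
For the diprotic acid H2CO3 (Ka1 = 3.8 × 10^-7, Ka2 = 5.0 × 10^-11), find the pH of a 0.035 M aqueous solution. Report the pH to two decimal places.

Ka1 ≫ Ka2, so treat the first dissociation as the only significant source of H+.
Ka1 = x²/(0.035 − x) = 3.8 × 10^-7
x ≈ √(3.8 × 10^-7 × 0.035) = 1.15 × 10^-4 M
pH = −log(1.15 × 10^-4) = 3.94

pH = 3.94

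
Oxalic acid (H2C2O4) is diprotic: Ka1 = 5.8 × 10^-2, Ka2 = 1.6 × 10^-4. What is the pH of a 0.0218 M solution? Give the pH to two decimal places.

pH = 1.77

Since Ka1 ≫ Ka2, the first ionization dominates [H+].
Ka1 = x²/(0.0218 − x) = 5.8 × 10^-2
Solving the quadratic: x = (−Ka1 + √(Ka1² + 4·Ka1·C₀))/2 = 1.69 × 10^-2 M
pH = −log(1.69 × 10^-2) = 1.77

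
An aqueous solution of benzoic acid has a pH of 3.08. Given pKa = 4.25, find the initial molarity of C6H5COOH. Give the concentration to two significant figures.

C₀ = 1.3 × 10^-2 M

[H+] = 10^(-3.08) = 8.32 × 10^-4 M = x
Ka = 10^(−4.25) = 5.62 × 10^-5
Ka = x²/(C₀ − x) ⇒ C₀ = x + x²/Ka
C₀ = 8.32 × 10^-4 + (8.32 × 10^-4)²/(5.62 × 10^-5) = 1.31 × 10^-2 M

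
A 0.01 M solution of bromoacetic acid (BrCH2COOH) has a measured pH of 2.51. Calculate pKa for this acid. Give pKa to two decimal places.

pKa = 2.86

[H+] = 10^(-2.51) = 3.09 × 10^-3 M
At equilibrium [HA] = 0.01 − 3.09 × 10^-3 = 6.91 × 10^-3 M
Ka = [H+][A-]/[HA] = (3.09 × 10^-3)² / 6.91 × 10^-3 = 1.38 × 10^-3
pKa = -log(1.38 × 10^-3) = 2.86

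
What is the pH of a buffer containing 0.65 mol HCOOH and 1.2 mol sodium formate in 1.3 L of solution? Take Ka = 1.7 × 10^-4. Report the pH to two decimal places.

pKa = −log(1.7 × 10^-4) = 3.770
Henderson–Hasselbalch: pH = pKa + log([HCOO-]/[HCOOH]) = 3.770 + log(1.2/0.65)
pH = 3.770 + (+0.266) = 4.04

pH = 4.04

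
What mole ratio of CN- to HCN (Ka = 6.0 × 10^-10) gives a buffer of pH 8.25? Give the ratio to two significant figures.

ratio = 0.11

pKa = -log(6.0 × 10^-10) = 9.222
pH = pKa + log(r) ⇒ log(r) = 8.25 − 9.222 = -0.972
r = [CN-]/[HCN] = 10^(-0.972) = 0.107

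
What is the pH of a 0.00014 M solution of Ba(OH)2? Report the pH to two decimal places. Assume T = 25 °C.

Ba(OH)2 is a strong base (each formula unit releases 2 OH-); [OH-] = 0.00028 M.
pOH = -log(0.00028) = 3.55
pH = 14.00 - 3.55 = 10.45

pH = 10.45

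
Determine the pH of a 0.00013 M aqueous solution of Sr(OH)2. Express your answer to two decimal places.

pH = 10.41

Sr(OH)2 is a strong base (each formula unit releases 2 OH-); [OH-] = 0.00026 M.
pOH = -log(0.00026) = 3.59
pH = 14.00 - 3.59 = 10.41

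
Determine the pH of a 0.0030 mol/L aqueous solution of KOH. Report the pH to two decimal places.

KOH is a strong base; [OH-] = 0.003 M.
pOH = -log(0.003) = 2.52
pH = 14.00 - 2.52 = 11.48

pH = 11.48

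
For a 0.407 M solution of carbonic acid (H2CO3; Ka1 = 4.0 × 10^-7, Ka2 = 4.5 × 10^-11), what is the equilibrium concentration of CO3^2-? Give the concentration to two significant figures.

4.5 × 10^-11 M

First ionization gives [H+] ≈ [HCO3-] = 4.03 × 10^-4 M.
Second step: Ka2 = [H+][CO3^2-]/[HCO3-] ≈ [CO3^2-] (since [H+] ≈ [HCO3-]).
So [CO3^2-] ≈ Ka2.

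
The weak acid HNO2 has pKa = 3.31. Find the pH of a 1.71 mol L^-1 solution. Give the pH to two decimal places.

pH = 1.54

HNO2 ⇌ NO2- + H+
Ka = 10^(−3.31) = 4.90 × 10^-4
Ka = [H+]²/(1.71 − [H+]) = 4.90 × 10^-4
Assume [H+] ≪ 1.71: [H+] ≈ √(4.90 × 10^-4 × 1.71) = 2.89 × 10^-2 M
([H+]/C₀ = 1.7% < 5%, so the approximation holds.)
pH = −log[H+] = −log(2.89 × 10^-2) = 1.54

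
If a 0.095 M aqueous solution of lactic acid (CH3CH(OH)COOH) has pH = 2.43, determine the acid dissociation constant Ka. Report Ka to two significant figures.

[H+] = 10^(-2.43) = 3.72 × 10^-3 M
At equilibrium [HA] = 0.095 − 3.72 × 10^-3 = 9.13 × 10^-2 M
Ka = [H+][A-]/[HA] = (3.72 × 10^-3)² / 9.13 × 10^-2 = 1.5 × 10^-4

Ka = 1.5 × 10^-4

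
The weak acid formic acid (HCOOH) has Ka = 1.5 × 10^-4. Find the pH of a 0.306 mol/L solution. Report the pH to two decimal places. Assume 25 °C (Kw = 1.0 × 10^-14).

pH = 2.17

HCOOH ⇌ HCOO- + H+
From the ICE table, Ka = [H+]²/(0.306 − [H+]) = 1.5 × 10^-4.
Since Ka ≪ C₀, [H+] ≈ √(Ka·C₀) = 6.77 × 10^-3 M.
pH = −log(6.77 × 10^-3) = 2.17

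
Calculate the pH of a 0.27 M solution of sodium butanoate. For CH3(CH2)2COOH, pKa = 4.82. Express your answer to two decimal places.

CH3(CH2)2COO- is the conjugate base of the weak acid CH3(CH2)2COOH.
Ka = 10^(−4.82) = 1.51 × 10^-5
Kb = Kw/Ka = 1.0×10^-14 / 1.51 × 10^-5 = 6.62 × 10^-10
From the ICE table, Kb = [OH-]²/(0.27 − [OH-]) = 6.62 × 10^-10.
Assume [OH-] ≪ 0.27: [OH-] ≈ √(6.62 × 10^-10 × 0.27) = 1.34 × 10^-5 M
([OH-]/C₀ = 0.005% < 5%, so the approximation holds.)
pOH = −log(1.34 × 10^-5) = 4.87; pH = 14.00 − 4.87 = 9.13

pH = 9.13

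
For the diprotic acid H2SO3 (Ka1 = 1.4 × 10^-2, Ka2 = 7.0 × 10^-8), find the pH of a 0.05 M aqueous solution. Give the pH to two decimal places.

pH = 1.69

Since Ka1 ≫ Ka2, the first ionization dominates [H+].
Ka1 = x²/(0.05 − x) = 1.4 × 10^-2
Solving the quadratic: x = (−Ka1 + √(Ka1² + 4·Ka1·C₀))/2 = 2.04 × 10^-2 M
pH = −log(2.04 × 10^-2) = 1.69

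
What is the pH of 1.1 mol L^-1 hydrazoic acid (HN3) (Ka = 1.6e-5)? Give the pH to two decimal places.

pH = 2.38

HN3 ⇌ N3- + H+
Ka = x²/(1.1 − x) = 1.6 × 10^-5
Assume x ≪ 1.1: x ≈ √(1.6 × 10^-5 × 1.1) = 4.20 × 10^-3 M
(x/C₀ = 0.38% < 5%, so the approximation holds.)
pH = −log[H+] = −log(4.20 × 10^-3) = 2.38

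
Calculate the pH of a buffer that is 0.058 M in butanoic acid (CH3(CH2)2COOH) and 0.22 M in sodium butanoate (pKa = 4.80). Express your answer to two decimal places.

pH = 5.38

Using pH = pKa + log([base]/[acid]) with [base]/[acid] = 0.22/0.058:
pH = 4.80 + (+0.579) = 5.38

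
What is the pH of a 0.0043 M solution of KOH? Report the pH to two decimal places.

KOH is a strong base; [OH-] = 0.0043 M.
pOH = -log(0.0043) = 2.37
pH = 14.00 - 2.37 = 11.63

pH = 11.63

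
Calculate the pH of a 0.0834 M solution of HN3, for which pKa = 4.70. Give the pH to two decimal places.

HN3 ⇌ N3- + H+
Ka = 10^(−4.70) = 2.00 × 10^-5
Ka = x²/(0.0834 − x) = 2.00 × 10^-5
Since Ka ≪ C₀, x ≈ √(Ka·C₀) = 1.29 × 10^-3 M.
pH = −log(1.29 × 10^-3) = 2.89

pH = 2.89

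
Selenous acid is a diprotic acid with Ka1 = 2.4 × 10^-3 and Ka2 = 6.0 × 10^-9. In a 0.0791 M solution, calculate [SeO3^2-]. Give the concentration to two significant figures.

6.0 × 10^-9 M

First ionization gives [H+] ≈ [HSeO3-] = 1.26 × 10^-2 M.
Second step: Ka2 = [H+][SeO3^2-]/[HSeO3-] ≈ [SeO3^2-] (since [H+] ≈ [HSeO3-]).
So [SeO3^2-] ≈ Ka2.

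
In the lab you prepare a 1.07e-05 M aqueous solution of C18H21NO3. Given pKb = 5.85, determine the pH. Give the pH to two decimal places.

pH = 8.51

C18H21NO3 + H2O ⇌ C18H22NO3+ + OH-
Kb = 10^(−5.85) = 1.41 × 10^-6
From the ICE table, Kb = [OH-]²/(1.07e-05 − [OH-]) = 1.41 × 10^-6.
The 5% rule fails; solving [OH-]² + Kb·[OH-] − Kb·C₀ = 0 exactly:
[OH-] = [−1.41e-06 + √(1.41e-06² + 6.03e-11)]/2 = 3.24 × 10^-6 M
pOH = −log(3.24 × 10^-6) = 5.49; pH = 14.00 − 5.49 = 8.51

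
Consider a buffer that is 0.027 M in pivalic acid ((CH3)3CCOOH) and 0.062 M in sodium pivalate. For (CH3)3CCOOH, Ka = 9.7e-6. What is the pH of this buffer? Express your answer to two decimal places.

pH = 5.37

pKa = −log(9.7 × 10^-6) = 5.013
Henderson–Hasselbalch: pH = pKa + log([(CH3)3CCOO-]/[(CH3)3CCOOH]) = 5.013 + log(0.062/0.027)
pH = 5.013 + (+0.361) = 5.37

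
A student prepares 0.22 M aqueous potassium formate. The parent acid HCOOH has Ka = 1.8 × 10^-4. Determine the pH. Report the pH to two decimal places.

HCOO- is the conjugate base of the weak acid HCOOH.
Kb = Kw/Ka = 1.0×10^-14 / 1.8 × 10^-4 = 5.56 × 10^-11
Let x = [OH-] at equilibrium. Kb = x²/(0.22 − x).
Neglecting x in the denominator: x = √(5.56 × 10^-11 × 0.22) = 3.50 × 10^-6 M
(x/C₀ = 0.0016% < 5%, so the approximation holds.)
pOH = −log(3.50 × 10^-6) = 5.46; pH = 14.00 − 5.46 = 8.54

pH = 8.54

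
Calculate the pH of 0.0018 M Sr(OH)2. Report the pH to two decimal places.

pH = 11.56

Sr(OH)2 is a strong base (each formula unit releases 2 OH-); [OH-] = 0.0036 M.
pOH = -log(0.0036) = 2.44
pH = 14.00 - 2.44 = 11.56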